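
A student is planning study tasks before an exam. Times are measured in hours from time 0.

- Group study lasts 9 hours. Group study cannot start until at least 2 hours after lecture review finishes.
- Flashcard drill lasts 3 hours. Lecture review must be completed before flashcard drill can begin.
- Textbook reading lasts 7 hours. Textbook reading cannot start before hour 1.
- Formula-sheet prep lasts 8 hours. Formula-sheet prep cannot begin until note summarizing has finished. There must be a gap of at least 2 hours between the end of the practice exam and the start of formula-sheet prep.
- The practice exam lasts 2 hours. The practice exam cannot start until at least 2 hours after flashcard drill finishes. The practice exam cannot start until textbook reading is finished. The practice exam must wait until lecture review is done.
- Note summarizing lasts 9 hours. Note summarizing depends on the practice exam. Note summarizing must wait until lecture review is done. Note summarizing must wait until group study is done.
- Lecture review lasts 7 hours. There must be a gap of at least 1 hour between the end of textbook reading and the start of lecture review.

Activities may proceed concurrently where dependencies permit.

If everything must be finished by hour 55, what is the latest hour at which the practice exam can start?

36

Nothing follows formula-sheet prep; the deadline of hour 55 is its only limit. It must start by 55 − 8 = hour 47.
Note summarizing has to be done before formula-sheet prep (must start by hour 47). That means finishing by hour 47, i.e. starting by 47 − 9 = hour 38.
The practice exam feeds note summarizing (must start by hour 38); formula-sheet prep (must start by hour 47, minus 2-hour gap → hour 45). Taking the minimum, the practice exam must finish by hour 38 and start by 38 − 2 = hour 36.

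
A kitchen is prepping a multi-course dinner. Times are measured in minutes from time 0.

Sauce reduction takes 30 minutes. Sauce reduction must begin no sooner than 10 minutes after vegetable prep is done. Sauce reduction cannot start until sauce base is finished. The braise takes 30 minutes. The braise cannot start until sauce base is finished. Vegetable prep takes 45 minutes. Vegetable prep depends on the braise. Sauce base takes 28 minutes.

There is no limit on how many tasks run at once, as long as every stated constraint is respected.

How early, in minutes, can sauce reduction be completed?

143

Sauce base has no prerequisites, so it starts at minute 0 and finishes at minute 28.
After sauce base (finishes minute 28), the braise can start at minute 28 and finishes at minute 58.
Vegetable prep cannot begin until the braise (finishes minute 58). It runs from minute 58 to 58 + 45 = minute 103.
Sauce reduction needs all of vegetable prep (finishes minute 103, plus 10-minute gap → minute 113); sauce base (finishes minute 28). That puts its earliest start at minute 113; it finishes at 113 + 30 = minute 143.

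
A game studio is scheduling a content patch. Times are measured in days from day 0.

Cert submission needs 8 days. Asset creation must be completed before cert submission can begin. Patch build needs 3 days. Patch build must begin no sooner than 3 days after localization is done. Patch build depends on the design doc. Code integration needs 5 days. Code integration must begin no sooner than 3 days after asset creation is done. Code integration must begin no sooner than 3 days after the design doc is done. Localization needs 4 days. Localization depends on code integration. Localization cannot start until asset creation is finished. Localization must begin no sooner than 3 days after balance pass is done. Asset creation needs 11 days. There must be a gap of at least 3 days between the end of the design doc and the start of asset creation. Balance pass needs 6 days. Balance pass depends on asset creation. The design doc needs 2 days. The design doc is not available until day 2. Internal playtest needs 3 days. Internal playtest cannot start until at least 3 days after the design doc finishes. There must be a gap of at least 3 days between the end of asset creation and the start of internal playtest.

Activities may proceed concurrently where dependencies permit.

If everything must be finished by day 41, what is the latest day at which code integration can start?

26

Nothing follows patch build; the deadline of day 41 is its only limit. It must start by 41 − 3 = day 38.
Since patch build (must start by day 38, minus 3-day gap → day 35) depends on it, localization must finish by day 35. Backing off its 4-day duration gives a latest start of day 31.
Code integration must finish before localization (must start by day 31). With a 5-day duration, code integration must start by 31 − 5 = day 26.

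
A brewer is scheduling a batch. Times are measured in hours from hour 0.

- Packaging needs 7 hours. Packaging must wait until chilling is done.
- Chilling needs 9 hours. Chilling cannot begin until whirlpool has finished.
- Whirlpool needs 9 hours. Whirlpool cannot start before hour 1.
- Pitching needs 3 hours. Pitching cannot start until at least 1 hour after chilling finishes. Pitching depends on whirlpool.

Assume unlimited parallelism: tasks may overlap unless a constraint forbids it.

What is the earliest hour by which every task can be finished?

26

Whirlpool waits on its own release at hour 1, so it starts at hour 1 and finishes at 1 + 9 = hour 10.
After whirlpool (finishes hour 10), chilling can start at hour 10 and finishes at hour 19.
After chilling (finishes hour 19), packaging can start at hour 19 and finishes at hour 26.
Pitching cannot start until chilling (finishes hour 19, plus 1-hour gap → hour 20); whirlpool (finishes hour 10). The controlling bound is hour 20, so pitching finishes at 20 + 3 = hour 23.
All tasks are finished once the last one completes. Finish times: Whirlpool at 10, Chilling at 19, Pitching at 23, Packaging at 26. The latest is hour 26.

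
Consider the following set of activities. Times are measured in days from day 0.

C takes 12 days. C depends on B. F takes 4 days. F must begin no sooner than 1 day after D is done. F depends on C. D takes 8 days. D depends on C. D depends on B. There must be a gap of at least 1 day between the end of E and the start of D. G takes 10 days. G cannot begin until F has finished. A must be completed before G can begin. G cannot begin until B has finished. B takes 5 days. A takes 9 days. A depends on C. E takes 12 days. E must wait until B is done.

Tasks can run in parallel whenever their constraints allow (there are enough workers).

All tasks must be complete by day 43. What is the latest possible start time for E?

G has no dependents, so it just needs to finish by day 43. Starting by 43 − 10 = day 33 achieves that.
F has to be done before G (must start by day 33). That means finishing by day 33, i.e. starting by 33 − 4 = day 29.
Since F (must start by day 29, minus 1-day gap → day 28) depends on it, D must finish by day 28. Backing off its 8-day duration gives a latest start of day 20.
Since D (must start by day 20, minus 1-day gap → day 19) depends on it, E must finish by day 19. Backing off its 12-day duration gives a latest start of day 7.

7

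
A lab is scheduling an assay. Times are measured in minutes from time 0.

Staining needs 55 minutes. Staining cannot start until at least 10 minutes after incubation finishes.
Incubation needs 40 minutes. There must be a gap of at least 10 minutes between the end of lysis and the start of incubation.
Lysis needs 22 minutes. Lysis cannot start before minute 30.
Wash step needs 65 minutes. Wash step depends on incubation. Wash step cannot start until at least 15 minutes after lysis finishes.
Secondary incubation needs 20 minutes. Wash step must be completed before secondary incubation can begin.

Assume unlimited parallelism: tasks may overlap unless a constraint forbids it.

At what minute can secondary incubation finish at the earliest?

Lysis cannot begin until its own release at minute 30. It runs from minute 30 to 30 + 22 = minute 52.
Incubation cannot begin until lysis (finishes minute 52, plus 10-minute gap → minute 62). It runs from minute 62 to 62 + 40 = minute 102.
For wash step: incubation (finishes minute 102); lysis (finishes minute 52, plus 15-minute gap → minute 67). Taking the maximum gives a start of minute 102, and it finishes at 102 + 65 = minute 167.
After wash step (finishes minute 167), secondary incubation can start at minute 167 and finishes at minute 187.

187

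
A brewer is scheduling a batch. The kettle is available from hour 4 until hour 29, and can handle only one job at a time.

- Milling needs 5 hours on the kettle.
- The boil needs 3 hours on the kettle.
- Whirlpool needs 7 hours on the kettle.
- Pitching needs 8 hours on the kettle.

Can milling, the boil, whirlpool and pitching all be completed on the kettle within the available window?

Yes

The kettle window is 29 − 4 = 25 hours.
Running back to back, the jobs need 5 + 3 + 7 + 8 = 23 hours on the kettle.
Since 23 ≤ 25, they fit within the window.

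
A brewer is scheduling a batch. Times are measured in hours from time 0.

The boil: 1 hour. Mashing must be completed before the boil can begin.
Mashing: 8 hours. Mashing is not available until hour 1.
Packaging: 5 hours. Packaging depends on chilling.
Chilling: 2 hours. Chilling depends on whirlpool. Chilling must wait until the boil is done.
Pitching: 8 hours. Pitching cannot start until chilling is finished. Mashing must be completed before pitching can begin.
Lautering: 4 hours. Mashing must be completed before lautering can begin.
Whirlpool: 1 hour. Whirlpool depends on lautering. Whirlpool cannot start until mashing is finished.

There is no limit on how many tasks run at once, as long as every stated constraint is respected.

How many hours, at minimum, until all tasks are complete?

24

Mashing waits on its own release at hour 1, so it starts at hour 1 and finishes at 1 + 8 = hour 9.
After mashing (finishes hour 9), the boil can start at hour 9 and finishes at hour 10.
Lautering waits on mashing (finishes hour 9), so it starts at hour 9 and finishes at 9 + 4 = hour 13.
Whirlpool has to wait for lautering (finishes hour 13); mashing (finishes hour 9). The latest of these is hour 13, so whirlpool runs hour 13 to 13 + 1 = hour 14.
Chilling has to wait for whirlpool (finishes hour 14); the boil (finishes hour 10). The latest of these is hour 14, so chilling runs hour 14 to 14 + 2 = hour 16.
Packaging waits on chilling (finishes hour 16), so it starts at hour 16 and finishes at 16 + 5 = hour 21.
Pitching cannot start until chilling (finishes hour 16); mashing (finishes hour 9). The controlling bound is hour 16, so pitching finishes at 16 + 8 = hour 24.
All tasks are finished once the last one completes. Finish times: Mashing at 9, Lautering at 13, The boil at 10, Whirlpool at 14, Chilling at 16, Pitching at 24, Packaging at 21. The latest is hour 24.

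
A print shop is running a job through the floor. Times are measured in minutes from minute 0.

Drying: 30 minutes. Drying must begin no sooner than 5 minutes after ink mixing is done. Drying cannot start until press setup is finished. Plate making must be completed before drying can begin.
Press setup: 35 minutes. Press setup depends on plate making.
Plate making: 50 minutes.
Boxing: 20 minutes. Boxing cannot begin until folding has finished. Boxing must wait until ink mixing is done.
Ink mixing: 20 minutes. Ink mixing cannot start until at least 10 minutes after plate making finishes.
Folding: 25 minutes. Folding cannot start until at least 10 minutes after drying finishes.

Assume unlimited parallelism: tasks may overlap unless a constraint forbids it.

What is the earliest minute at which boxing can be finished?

Plate making has no prerequisites, so it starts at minute 0 and finishes at minute 50.
Press setup cannot begin until plate making (finishes minute 50). It runs from minute 50 to 50 + 35 = minute 85.
Ink mixing waits on plate making (finishes minute 50, plus 10-minute gap → minute 60), so it starts at minute 60 and finishes at 60 + 20 = minute 80.
Drying needs all of ink mixing (finishes minute 80, plus 5-minute gap → minute 85); press setup (finishes minute 85); plate making (finishes minute 50). That puts its earliest start at minute 85; it finishes at 85 + 30 = minute 115.
Folding waits on drying (finishes minute 115, plus 10-minute gap → minute 125), so it starts at minute 125 and finishes at 125 + 25 = minute 150.
For boxing: folding (finishes minute 150); ink mixing (finishes minute 80). Taking the maximum gives a start of minute 150, and it finishes at 150 + 20 = minute 170.

170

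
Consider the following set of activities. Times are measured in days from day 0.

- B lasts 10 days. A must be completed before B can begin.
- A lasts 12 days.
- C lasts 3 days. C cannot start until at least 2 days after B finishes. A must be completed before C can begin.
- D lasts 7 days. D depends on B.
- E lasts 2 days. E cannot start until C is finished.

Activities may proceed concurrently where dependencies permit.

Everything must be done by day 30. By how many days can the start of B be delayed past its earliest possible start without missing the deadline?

1

A can start immediately at day 0; it finishes at day 12.
After A (finishes day 12), B can start at day 12 and finishes at day 22.

Working backward from the deadline:
To finish by day 30, E (duration 2) must start no later than day 28.
C must finish before E (must start by day 28). With a 3-day duration, C must start by 28 − 3 = day 25.
Nothing follows D; the deadline of day 30 is its only limit. It must start by 30 − 7 = day 23.
B feeds C (must start by day 25, minus 2-day gap → day 23); D (must start by day 23). Taking the minimum, B must finish by day 23 and start by 23 − 10 = day 13.
So B can start as early as day 12 and as late as day 13, giving 13 − 12 = 1 day of slack.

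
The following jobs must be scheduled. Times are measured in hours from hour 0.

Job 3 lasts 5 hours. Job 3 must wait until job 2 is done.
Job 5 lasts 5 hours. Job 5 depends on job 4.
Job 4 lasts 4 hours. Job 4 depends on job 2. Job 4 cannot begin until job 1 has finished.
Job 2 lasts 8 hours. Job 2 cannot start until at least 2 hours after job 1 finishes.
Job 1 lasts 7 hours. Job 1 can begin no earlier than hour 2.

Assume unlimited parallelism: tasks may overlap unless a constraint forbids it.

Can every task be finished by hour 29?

Yes

After its own release at hour 2, job 1 can start at hour 2 and finishes at hour 9.
Job 2 cannot begin until job 1 (finishes hour 9, plus 2-hour gap → hour 11). It runs from hour 11 to 11 + 8 = hour 19.
Job 4 cannot start until job 2 (finishes hour 19); job 1 (finishes hour 9). The controlling bound is hour 19, so job 4 finishes at 19 + 4 = hour 23.
Job 5 cannot begin until job 4 (finishes hour 23). It runs from hour 23 to 23 + 5 = hour 28.
After job 2 (finishes hour 19), job 3 can start at hour 19 and finishes at hour 24.
Every task is finished by hour 28, which is no later than the deadline of 29, so the schedule is feasible.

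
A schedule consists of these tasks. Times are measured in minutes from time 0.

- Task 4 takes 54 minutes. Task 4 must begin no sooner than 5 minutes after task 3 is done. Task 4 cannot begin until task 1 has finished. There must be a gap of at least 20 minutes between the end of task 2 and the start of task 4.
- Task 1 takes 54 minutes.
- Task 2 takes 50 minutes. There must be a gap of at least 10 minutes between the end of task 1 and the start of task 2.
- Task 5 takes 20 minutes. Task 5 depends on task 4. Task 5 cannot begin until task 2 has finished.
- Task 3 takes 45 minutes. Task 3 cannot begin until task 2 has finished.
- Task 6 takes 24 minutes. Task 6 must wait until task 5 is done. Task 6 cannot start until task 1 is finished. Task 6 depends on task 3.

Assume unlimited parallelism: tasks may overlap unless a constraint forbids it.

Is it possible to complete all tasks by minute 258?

No

Task 1 can start immediately at minute 0; it finishes at minute 54.
Task 2 cannot begin until task 1 (finishes minute 54, plus 10-minute gap → minute 64). It runs from minute 64 to 64 + 50 = minute 114.
Task 3 cannot begin until task 2 (finishes minute 114). It runs from minute 114 to 114 + 45 = minute 159.
For task 4: task 3 (finishes minute 159, plus 5-minute gap → minute 164); task 1 (finishes minute 54); task 2 (finishes minute 114, plus 20-minute gap → minute 134). Taking the maximum gives a start of minute 164, and it finishes at 164 + 54 = minute 218.
For task 5: task 4 (finishes minute 218); task 2 (finishes minute 114). Taking the maximum gives a start of minute 218, and it finishes at 218 + 20 = minute 238.
Task 6 cannot start until task 5 (finishes minute 238); task 1 (finishes minute 54); task 3 (finishes minute 159). The controlling bound is minute 238, so task 6 finishes at 238 + 24 = minute 262.
The earliest everything can be done is minute 262, which is after the deadline of 258, so it is not possible.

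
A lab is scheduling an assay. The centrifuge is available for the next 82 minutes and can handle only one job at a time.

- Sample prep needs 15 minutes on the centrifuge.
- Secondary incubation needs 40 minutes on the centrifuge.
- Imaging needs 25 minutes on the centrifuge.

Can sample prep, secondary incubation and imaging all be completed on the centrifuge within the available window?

Running back to back, the jobs need 15 + 40 + 25 = 80 minutes on the centrifuge.
Since 80 ≤ 82, they fit within the window.

Yes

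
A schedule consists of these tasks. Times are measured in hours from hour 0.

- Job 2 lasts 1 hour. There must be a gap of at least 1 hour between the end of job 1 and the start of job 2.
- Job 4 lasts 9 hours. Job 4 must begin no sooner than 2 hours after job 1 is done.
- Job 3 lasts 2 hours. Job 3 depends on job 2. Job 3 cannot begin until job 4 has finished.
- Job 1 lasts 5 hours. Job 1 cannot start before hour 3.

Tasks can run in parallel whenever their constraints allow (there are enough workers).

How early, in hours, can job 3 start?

19

Job 1 cannot begin until its own release at hour 3. It runs from hour 3 to 3 + 5 = hour 8.
Job 4 waits on job 1 (finishes hour 8, plus 2-hour gap → hour 10), so it starts at hour 10 and finishes at 10 + 9 = hour 19.
Job 2 cannot begin until job 1 (finishes hour 8, plus 1-hour gap → hour 9). It runs from hour 9 to 9 + 1 = hour 10.
Job 3 waits on job 2 (finishes hour 10); job 4 (finishes hour 19). The latest of these is hour 19, which is the earliest job 3 can start.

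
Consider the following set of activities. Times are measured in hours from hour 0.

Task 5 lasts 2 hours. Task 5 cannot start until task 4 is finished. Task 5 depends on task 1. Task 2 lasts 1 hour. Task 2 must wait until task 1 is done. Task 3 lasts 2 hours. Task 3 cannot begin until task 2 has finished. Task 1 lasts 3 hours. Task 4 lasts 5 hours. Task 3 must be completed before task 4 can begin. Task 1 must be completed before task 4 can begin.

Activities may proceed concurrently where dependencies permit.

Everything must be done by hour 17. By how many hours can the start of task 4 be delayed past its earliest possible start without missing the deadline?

4

Task 1 can start immediately at hour 0; it finishes at hour 3.
After task 1 (finishes hour 3), task 2 can start at hour 3 and finishes at hour 4.
Task 3 waits on task 2 (finishes hour 4), so it starts at hour 4 and finishes at 4 + 2 = hour 6.
Task 4 needs all of task 3 (finishes hour 6); task 1 (finishes hour 3). That puts its earliest start at hour 6; it finishes at 6 + 5 = hour 11.

Working backward from the deadline:
Task 5 has no dependents, so it just needs to finish by hour 17. Starting by 17 − 2 = hour 15 achieves that.
Task 4 feeds into task 5 (must start by hour 15); so task 4 must finish by hour 15 and therefore start by hour 10.
So task 4 can start as early as hour 6 and as late as hour 10, giving 10 − 6 = 4 hours of slack.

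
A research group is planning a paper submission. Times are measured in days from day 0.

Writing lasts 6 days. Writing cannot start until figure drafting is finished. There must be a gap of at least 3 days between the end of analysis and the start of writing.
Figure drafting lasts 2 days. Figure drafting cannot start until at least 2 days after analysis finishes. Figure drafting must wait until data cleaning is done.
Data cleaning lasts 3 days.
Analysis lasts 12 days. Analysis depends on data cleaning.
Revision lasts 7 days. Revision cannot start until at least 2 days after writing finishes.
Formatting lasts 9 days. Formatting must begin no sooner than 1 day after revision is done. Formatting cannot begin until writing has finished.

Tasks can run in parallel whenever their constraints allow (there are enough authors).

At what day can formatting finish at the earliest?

44

Data cleaning has no prerequisites, so it starts at day 0 and finishes at day 3.
After data cleaning (finishes day 3), analysis can start at day 3 and finishes at day 15.
Figure drafting has to wait for analysis (finishes day 15, plus 2-day gap → day 17); data cleaning (finishes day 3). The latest of these is day 17, so figure drafting runs day 17 to 17 + 2 = day 19.
Writing needs all of figure drafting (finishes day 19); analysis (finishes day 15, plus 3-day gap → day 18). That puts its earliest start at day 19; it finishes at 19 + 6 = day 25.
Revision waits on writing (finishes day 25, plus 2-day gap → day 27), so it starts at day 27 and finishes at 27 + 7 = day 34.
Formatting needs all of revision (finishes day 34, plus 1-day gap → day 35); writing (finishes day 25). That puts its earliest start at day 35; it finishes at 35 + 9 = day 44.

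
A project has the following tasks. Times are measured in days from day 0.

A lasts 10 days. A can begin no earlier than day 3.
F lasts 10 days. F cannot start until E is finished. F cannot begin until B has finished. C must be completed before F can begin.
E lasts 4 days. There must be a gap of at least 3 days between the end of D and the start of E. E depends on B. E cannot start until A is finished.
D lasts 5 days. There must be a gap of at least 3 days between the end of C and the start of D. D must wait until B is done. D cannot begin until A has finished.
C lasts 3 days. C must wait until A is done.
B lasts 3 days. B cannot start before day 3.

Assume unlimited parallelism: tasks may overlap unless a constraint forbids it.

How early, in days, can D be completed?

24

B cannot begin until its own release at day 3. It runs from day 3 to 3 + 3 = day 6.
A cannot begin until its own release at day 3. It runs from day 3 to 3 + 10 = day 13.
C waits on A (finishes day 13), so it starts at day 13 and finishes at 13 + 3 = day 16.
For D: C (finishes day 16, plus 3-day gap → day 19); B (finishes day 6); A (finishes day 13). Taking the maximum gives a start of day 19, and it finishes at 19 + 5 = day 24.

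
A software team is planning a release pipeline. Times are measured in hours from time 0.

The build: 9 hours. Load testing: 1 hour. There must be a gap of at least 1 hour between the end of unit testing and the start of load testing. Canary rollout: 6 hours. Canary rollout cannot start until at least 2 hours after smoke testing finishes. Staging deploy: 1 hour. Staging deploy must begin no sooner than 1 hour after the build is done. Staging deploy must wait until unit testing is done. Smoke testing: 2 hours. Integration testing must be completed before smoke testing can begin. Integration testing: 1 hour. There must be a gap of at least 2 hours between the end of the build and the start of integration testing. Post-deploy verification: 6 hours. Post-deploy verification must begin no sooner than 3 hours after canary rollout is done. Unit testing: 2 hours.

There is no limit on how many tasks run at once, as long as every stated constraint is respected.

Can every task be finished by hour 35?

Unit testing can start immediately at hour 0; it finishes at hour 2.
Load testing cannot begin until unit testing (finishes hour 2, plus 1-hour gap → hour 3). It runs from hour 3 to 3 + 1 = hour 4.
The build has no prerequisites, so it starts at hour 0 and finishes at hour 9.
Staging deploy cannot start until the build (finishes hour 9, plus 1-hour gap → hour 10); unit testing (finishes hour 2). The controlling bound is hour 10, so staging deploy finishes at 10 + 1 = hour 11.
Integration testing cannot begin until the build (finishes hour 9, plus 2-hour gap → hour 11). It runs from hour 11 to 11 + 1 = hour 12.
Smoke testing waits on integration testing (finishes hour 12), so it starts at hour 12 and finishes at 12 + 2 = hour 14.
Canary rollout waits on smoke testing (finishes hour 14, plus 2-hour gap → hour 16), so it starts at hour 16 and finishes at 16 + 6 = hour 22.
After canary rollout (finishes hour 22, plus 3-hour gap → hour 25), post-deploy verification can start at hour 25 and finishes at hour 31.
Every task is finished by hour 31, which is no later than the deadline of 35, so the schedule is feasible.

Yes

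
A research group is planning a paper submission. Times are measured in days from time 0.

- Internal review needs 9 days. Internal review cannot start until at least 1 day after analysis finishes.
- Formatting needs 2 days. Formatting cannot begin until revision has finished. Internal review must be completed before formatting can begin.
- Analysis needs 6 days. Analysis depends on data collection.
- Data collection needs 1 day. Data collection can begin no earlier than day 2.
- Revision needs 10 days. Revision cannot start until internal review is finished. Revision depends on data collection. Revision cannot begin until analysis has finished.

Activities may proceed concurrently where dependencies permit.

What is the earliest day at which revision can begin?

19

Data collection cannot begin until its own release at day 2. It runs from day 2 to 2 + 1 = day 3.
Analysis waits on data collection (finishes day 3), so it starts at day 3 and finishes at 3 + 6 = day 9.
After analysis (finishes day 9, plus 1-day gap → day 10), internal review can start at day 10 and finishes at day 19.
Revision waits on internal review (finishes day 19); data collection (finishes day 3); analysis (finishes day 9). The latest of these is day 19, which is the earliest revision can start.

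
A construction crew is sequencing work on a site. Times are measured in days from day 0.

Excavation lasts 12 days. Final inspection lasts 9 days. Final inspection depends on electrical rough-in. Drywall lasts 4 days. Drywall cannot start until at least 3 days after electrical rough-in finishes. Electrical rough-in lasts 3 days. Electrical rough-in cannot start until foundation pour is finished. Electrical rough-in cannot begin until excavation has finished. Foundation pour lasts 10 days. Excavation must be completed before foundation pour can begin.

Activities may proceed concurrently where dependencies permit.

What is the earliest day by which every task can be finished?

34

Nothing blocks excavation, so it runs from day 0 to day 12.
Foundation pour cannot begin until excavation (finishes day 12). It runs from day 12 to 12 + 10 = day 22.
For electrical rough-in: foundation pour (finishes day 22); excavation (finishes day 12). Taking the maximum gives a start of day 22, and it finishes at 22 + 3 = day 25.
After electrical rough-in (finishes day 25), final inspection can start at day 25 and finishes at day 34.
Drywall waits on electrical rough-in (finishes day 25, plus 3-day gap → day 28), so it starts at day 28 and finishes at 28 + 4 = day 32.
All tasks are finished once the last one completes. Finish times: Excavation at 12, Foundation pour at 22, Electrical rough-in at 25, Drywall at 32, Final inspection at 34. The latest is day 34.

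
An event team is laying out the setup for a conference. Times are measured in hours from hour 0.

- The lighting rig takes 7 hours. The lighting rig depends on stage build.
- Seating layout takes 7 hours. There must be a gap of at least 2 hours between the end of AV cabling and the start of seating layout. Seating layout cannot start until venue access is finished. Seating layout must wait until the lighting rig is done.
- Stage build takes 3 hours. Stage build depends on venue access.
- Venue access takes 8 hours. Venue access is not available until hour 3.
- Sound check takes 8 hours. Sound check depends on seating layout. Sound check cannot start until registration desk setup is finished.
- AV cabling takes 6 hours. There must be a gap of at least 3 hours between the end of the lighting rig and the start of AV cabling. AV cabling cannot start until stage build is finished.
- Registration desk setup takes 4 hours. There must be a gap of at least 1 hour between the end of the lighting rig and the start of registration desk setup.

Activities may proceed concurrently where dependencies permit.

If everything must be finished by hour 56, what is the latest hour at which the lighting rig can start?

23

To finish by hour 56, sound check (duration 8) must start no later than hour 48.
Since sound check (must start by hour 48) depends on it, seating layout must finish by hour 48. Backing off its 7-hour duration gives a latest start of hour 41.
Since seating layout (must start by hour 41, minus 2-hour gap → hour 39) depends on it, AV cabling must finish by hour 39. Backing off its 6-hour duration gives a latest start of hour 33.
Registration desk setup has to be done before sound check (must start by hour 48). That means finishing by hour 48, i.e. starting by 48 − 4 = hour 44.
For the lighting rig: AV cabling (must start by hour 33, minus 3-hour gap → hour 30); seating layout (must start by hour 41); registration desk setup (must start by hour 44, minus 1-hour gap → hour 43). The most restrictive is hour 30; with a 7-hour duration, the lighting rig must start by hour 23.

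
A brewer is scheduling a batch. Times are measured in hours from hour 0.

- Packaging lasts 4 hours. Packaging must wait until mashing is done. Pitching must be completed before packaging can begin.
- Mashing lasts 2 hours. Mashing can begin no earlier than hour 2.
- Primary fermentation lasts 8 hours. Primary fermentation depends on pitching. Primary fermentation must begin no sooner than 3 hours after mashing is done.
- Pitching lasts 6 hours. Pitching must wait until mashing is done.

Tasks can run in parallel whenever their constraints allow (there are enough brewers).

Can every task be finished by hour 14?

No

Mashing waits on its own release at hour 2, so it starts at hour 2 and finishes at 2 + 2 = hour 4.
After mashing (finishes hour 4), pitching can start at hour 4 and finishes at hour 10.
For packaging: mashing (finishes hour 4); pitching (finishes hour 10). Taking the maximum gives a start of hour 10, and it finishes at 10 + 4 = hour 14.
Primary fermentation needs all of pitching (finishes hour 10); mashing (finishes hour 4, plus 3-hour gap → hour 7). That puts its earliest start at hour 10; it finishes at 10 + 8 = hour 18.
The earliest everything can be done is hour 18, which is after the deadline of 14, so it is not possible.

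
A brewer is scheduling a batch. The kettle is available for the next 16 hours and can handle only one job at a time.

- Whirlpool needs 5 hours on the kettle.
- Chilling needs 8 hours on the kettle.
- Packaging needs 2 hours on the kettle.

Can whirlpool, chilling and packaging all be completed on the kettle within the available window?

Yes

Running back to back, the jobs need 5 + 8 + 2 = 15 hours on the kettle.
Since 15 ≤ 16, they fit within the window.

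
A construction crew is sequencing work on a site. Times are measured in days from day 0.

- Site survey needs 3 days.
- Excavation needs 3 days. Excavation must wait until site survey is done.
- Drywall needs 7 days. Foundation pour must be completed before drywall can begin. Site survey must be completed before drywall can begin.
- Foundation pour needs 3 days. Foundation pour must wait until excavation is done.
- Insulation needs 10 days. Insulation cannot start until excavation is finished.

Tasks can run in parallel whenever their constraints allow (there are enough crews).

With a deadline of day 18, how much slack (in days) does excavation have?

Nothing blocks site survey, so it runs from day 0 to day 3.
Excavation cannot begin until site survey (finishes day 3). It runs from day 3 to 3 + 3 = day 6.

Working backward from the deadline:
To finish by day 18, drywall (duration 7) must start no later than day 11.
Since drywall (must start by day 11) depends on it, foundation pour must finish by day 11. Backing off its 3-day duration gives a latest start of day 8.
To finish by day 18, insulation (duration 10) must start no later than day 8.
Excavation feeds foundation pour (must start by day 8); insulation (must start by day 8). Taking the minimum, excavation must finish by day 8 and start by 8 − 3 = day 5.
So excavation can start as early as day 3 and as late as day 5, giving 5 − 3 = 2 days of slack.

2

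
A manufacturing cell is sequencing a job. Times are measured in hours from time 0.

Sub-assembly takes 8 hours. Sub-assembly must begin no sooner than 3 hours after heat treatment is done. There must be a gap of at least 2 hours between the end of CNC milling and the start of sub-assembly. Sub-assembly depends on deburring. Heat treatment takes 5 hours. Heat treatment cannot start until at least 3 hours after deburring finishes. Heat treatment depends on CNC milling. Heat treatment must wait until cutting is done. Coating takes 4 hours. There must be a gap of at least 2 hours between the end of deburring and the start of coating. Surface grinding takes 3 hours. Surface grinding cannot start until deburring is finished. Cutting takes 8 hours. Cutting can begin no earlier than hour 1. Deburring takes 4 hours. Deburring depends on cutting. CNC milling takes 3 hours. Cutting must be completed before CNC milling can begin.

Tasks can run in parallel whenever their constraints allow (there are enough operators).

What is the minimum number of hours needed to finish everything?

Cutting cannot begin until its own release at hour 1. It runs from hour 1 to 1 + 8 = hour 9.
CNC milling cannot begin until cutting (finishes hour 9). It runs from hour 9 to 9 + 3 = hour 12.
Deburring waits on cutting (finishes hour 9), so it starts at hour 9 and finishes at 9 + 4 = hour 13.
After deburring (finishes hour 13, plus 2-hour gap → hour 15), coating can start at hour 15 and finishes at hour 19.
After deburring (finishes hour 13), surface grinding can start at hour 13 and finishes at hour 16.
Heat treatment cannot start until deburring (finishes hour 13, plus 3-hour gap → hour 16); CNC milling (finishes hour 12); cutting (finishes hour 9). The controlling bound is hour 16, so heat treatment finishes at 16 + 5 = hour 21.
Sub-assembly cannot start until heat treatment (finishes hour 21, plus 3-hour gap → hour 24); CNC milling (finishes hour 12, plus 2-hour gap → hour 14); deburring (finishes hour 13). The controlling bound is hour 24, so sub-assembly finishes at 24 + 8 = hour 32.
All tasks are finished once the last one completes. Finish times: Cutting at 9, Deburring at 13, CNC milling at 12, Heat treatment at 21, Surface grinding at 16, Coating at 19, Sub-assembly at 32. The latest is hour 32.

32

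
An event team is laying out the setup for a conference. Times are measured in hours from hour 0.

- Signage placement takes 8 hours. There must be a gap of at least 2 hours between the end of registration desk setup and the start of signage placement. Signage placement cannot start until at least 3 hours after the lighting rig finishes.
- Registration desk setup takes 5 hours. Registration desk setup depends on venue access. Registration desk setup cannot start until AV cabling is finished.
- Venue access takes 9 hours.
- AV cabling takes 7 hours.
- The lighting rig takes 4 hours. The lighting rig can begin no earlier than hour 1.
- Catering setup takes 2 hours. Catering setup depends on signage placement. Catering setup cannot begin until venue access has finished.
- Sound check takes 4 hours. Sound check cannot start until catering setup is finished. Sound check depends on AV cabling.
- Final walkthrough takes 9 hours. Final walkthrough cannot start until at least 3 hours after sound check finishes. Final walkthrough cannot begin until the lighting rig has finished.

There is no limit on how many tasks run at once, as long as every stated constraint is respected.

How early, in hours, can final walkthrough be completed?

42

Nothing blocks AV cabling, so it runs from hour 0 to hour 7.
The lighting rig cannot begin until its own release at hour 1. It runs from hour 1 to 1 + 4 = hour 5.
Nothing blocks venue access, so it runs from hour 0 to hour 9.
Registration desk setup cannot start until venue access (finishes hour 9); AV cabling (finishes hour 7). The controlling bound is hour 9, so registration desk setup finishes at 9 + 5 = hour 14.
For signage placement: registration desk setup (finishes hour 14, plus 2-hour gap → hour 16); the lighting rig (finishes hour 5, plus 3-hour gap → hour 8). Taking the maximum gives a start of hour 16, and it finishes at 16 + 8 = hour 24.
Catering setup has to wait for signage placement (finishes hour 24); venue access (finishes hour 9). The latest of these is hour 24, so catering setup runs hour 24 to 24 + 2 = hour 26.
For sound check: catering setup (finishes hour 26); AV cabling (finishes hour 7). Taking the maximum gives a start of hour 26, and it finishes at 26 + 4 = hour 30.
Final walkthrough cannot start until sound check (finishes hour 30, plus 3-hour gap → hour 33); the lighting rig (finishes hour 5). The controlling bound is hour 33, so final walkthrough finishes at 33 + 9 = hour 42.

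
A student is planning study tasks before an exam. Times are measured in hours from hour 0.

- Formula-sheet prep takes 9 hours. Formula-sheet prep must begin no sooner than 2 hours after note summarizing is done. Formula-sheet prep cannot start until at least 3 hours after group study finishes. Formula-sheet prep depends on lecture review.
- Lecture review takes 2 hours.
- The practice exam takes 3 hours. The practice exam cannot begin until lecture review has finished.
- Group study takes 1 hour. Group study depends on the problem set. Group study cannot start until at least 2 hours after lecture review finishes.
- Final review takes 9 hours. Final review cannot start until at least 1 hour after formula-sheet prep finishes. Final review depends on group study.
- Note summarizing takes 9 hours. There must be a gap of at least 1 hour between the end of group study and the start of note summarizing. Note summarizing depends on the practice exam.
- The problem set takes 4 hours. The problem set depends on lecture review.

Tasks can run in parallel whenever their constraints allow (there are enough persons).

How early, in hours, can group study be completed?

Nothing blocks lecture review, so it runs from hour 0 to hour 2.
The problem set waits on lecture review (finishes hour 2), so it starts at hour 2 and finishes at 2 + 4 = hour 6.
Group study needs all of the problem set (finishes hour 6); lecture review (finishes hour 2, plus 2-hour gap → hour 4). That puts its earliest start at hour 6; it finishes at 6 + 1 = hour 7.

7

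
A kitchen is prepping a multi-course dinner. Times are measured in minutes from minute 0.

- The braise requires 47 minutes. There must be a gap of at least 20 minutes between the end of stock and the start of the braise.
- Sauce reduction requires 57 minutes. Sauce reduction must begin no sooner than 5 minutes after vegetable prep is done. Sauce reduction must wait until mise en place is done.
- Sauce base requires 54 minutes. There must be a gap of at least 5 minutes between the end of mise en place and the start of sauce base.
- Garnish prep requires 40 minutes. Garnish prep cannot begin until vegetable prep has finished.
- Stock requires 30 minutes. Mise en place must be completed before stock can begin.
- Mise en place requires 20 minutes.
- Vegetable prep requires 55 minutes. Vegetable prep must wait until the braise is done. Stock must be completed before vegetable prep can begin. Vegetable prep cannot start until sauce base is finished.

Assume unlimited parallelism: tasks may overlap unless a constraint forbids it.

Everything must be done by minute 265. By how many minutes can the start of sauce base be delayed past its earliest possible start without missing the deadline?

69

Nothing blocks mise en place, so it runs from minute 0 to minute 20.
Sauce base waits on mise en place (finishes minute 20, plus 5-minute gap → minute 25), so it starts at minute 25 and finishes at 25 + 54 = minute 79.

Working backward from the deadline:
Nothing follows sauce reduction; the deadline of minute 265 is its only limit. It must start by 265 − 57 = minute 208.
Garnish prep has no dependents, so it just needs to finish by minute 265. Starting by 265 − 40 = minute 225 achieves that.
For vegetable prep: sauce reduction (must start by minute 208, minus 5-minute gap → minute 203); garnish prep (must start by minute 225). The most restrictive is minute 203; with a 55-minute duration, vegetable prep must start by minute 148.
Sauce base feeds into vegetable prep (must start by minute 148); so sauce base must finish by minute 148 and therefore start by minute 94.
So sauce base can start as early as minute 25 and as late as minute 94, giving 94 − 25 = 69 minutes of slack.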